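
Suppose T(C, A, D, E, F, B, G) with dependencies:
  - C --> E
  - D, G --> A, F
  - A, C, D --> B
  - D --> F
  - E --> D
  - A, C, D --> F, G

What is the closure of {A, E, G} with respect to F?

{A, D, E, F, G}

Start with {A, E, G}.
E --> D applies; add {D} → now {A, D, E, G}.
D, G --> A, F applies; add {F} → now {A, D, E, F, G}.
No further FD applies.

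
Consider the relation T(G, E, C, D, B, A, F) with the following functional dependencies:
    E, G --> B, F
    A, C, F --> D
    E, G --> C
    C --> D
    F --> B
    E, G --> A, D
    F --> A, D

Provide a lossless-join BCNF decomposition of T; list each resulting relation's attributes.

{A, B, F}; {C, D}; {C, E, F, G}

Candidate key of the original relation: {E, G}.
{A, B, C, D, E, F, G}: {A, C, F} determines {A, B, C, D, F} here but is not a superkey — split on A, C, F --> B, D, giving {A, B, C, D, F} and {A, C, E, F, G}.
{A, B, C, D, F}: {C} determines {C, D} here but is not a superkey — split on C --> D, giving {C, D} and {A, B, C, F}.
{C, D} is in BCNF.
{A, B, C, F}: {F} determines {A, B, F} here but is not a superkey — split on F --> A, B, giving {A, B, F} and {C, F}.
{A, B, F} is in BCNF.
{C, F} is in BCNF.
{A, C, E, F, G}: {F} determines {A, F} here but is not a superkey — split on F --> A, giving {A, F} and {C, E, F, G}.
{A, F} is in BCNF.
{C, E, F, G} is in BCNF.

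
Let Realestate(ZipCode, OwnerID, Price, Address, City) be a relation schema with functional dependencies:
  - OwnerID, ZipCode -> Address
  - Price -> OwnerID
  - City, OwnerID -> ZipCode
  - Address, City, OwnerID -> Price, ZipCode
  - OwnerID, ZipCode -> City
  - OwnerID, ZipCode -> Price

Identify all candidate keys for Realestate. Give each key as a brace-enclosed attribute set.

{City, OwnerID}, {City, Price}, {OwnerID, ZipCode}, {Price, ZipCode}

{City, OwnerID} is a candidate key since {City, OwnerID}⁺ = {Address, City, OwnerID, Price, ZipCode} covers every attribute.
{City, Price} is a candidate key since {City, Price}⁺ = {Address, City, OwnerID, Price, ZipCode} covers every attribute.
{OwnerID, ZipCode} is a candidate key since {OwnerID, ZipCode}⁺ = {Address, City, OwnerID, Price, ZipCode} covers every attribute.
{Price, ZipCode} is a candidate key since {Price, ZipCode}⁺ = {Address, City, OwnerID, Price, ZipCode} covers every attribute.
No proper subset of any of these is a key, and no other minimal superkey exists.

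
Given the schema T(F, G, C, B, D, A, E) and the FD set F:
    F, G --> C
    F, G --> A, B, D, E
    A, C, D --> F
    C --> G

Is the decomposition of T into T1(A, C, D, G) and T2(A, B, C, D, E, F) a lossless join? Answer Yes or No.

Yes

The shared attributes are {A, C, D} and {A, C, D}⁺ = {A, B, C, D, E, F, G}.
This includes all of T1, so the common attributes are a superkey of T1 — the join is lossless.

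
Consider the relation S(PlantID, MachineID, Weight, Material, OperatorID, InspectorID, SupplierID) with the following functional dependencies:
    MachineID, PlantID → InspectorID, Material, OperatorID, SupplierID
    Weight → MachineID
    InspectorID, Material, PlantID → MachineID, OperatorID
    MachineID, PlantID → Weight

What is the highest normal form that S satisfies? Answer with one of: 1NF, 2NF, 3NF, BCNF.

Candidate keys: {InspectorID, Material, PlantID}, {MachineID, PlantID}, {PlantID, Weight}. Prime attributes: {InspectorID, MachineID, Material, PlantID, Weight}.
Weight → MachineID breaks BCNF: {Weight}⁺ = {MachineID, Weight}, so {Weight} is not a superkey.
But every attribute on its right side ({MachineID}) is prime, and the same holds for every other non-superkey FD, so 3NF still holds.

3NF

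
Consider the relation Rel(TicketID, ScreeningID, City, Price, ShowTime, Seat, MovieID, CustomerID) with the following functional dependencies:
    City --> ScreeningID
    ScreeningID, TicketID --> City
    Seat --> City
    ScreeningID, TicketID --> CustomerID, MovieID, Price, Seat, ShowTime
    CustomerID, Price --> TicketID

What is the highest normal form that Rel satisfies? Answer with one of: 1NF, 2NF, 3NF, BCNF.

3NF

Candidate keys: {City, CustomerID, Price}, {City, TicketID}, {CustomerID, Price, ScreeningID}, {CustomerID, Price, Seat}, {ScreeningID, TicketID}, {Seat, TicketID}. Prime attributes: {City, CustomerID, Price, ScreeningID, Seat, TicketID}.
City --> ScreeningID breaks BCNF: {City}⁺ = {City, ScreeningID}, so {City} is not a superkey.
Its right-hand attributes {ScreeningID} are all prime, as are those of every other non-superkey FD — the relation is in 3NF.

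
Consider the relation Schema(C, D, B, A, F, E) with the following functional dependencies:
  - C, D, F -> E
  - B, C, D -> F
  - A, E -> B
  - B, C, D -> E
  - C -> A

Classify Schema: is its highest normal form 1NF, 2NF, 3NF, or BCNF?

1NF

Candidate keys: {B, C, D}, {C, D, E}, {C, D, F}. Prime attributes: {B, C, D, E, F}.
For A, E -> B we have {A, E}⁺ = {A, B, E}; {A, E} is not a superkey, so BCNF fails.
C -> A has non-prime {A} on the right and a non-superkey on the left, so 3NF fails.
{C} is a proper subset of the key {B, C, D}, and {C}⁺ contains the non-prime attribute {A} — a partial dependency, so 2NF is violated.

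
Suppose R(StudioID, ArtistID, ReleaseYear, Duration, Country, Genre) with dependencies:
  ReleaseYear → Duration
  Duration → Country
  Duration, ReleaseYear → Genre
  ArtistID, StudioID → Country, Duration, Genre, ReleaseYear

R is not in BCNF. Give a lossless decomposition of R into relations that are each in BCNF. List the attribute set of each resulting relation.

Candidate key of the original relation: {ArtistID, StudioID}.
In {ArtistID, Country, Duration, Genre, ReleaseYear, StudioID}, {ReleaseYear} is not a superkey ({ReleaseYear}⁺ restricted to this set is {Country, Duration, Genre, ReleaseYear}), so split on ReleaseYear → Country, Duration, Genre into {Country, Duration, Genre, ReleaseYear} and {ArtistID, ReleaseYear, StudioID}.
In {Country, Duration, Genre, ReleaseYear}, {Duration} is not a superkey ({Duration}⁺ restricted to this set is {Country, Duration}), so split on Duration → Country into {Country, Duration} and {Duration, Genre, ReleaseYear}.
{Country, Duration}: every determinant is a superkey — BCNF.
{Duration, Genre, ReleaseYear}: every determinant is a superkey — BCNF.
{ArtistID, ReleaseYear, StudioID}: every determinant is a superkey — BCNF.

{ArtistID, ReleaseYear, StudioID}; {Country, Duration}; {Duration, Genre, ReleaseYear}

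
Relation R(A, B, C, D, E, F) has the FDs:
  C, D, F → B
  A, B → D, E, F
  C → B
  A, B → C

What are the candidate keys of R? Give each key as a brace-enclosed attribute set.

{A, B}, {A, C}

No FD produces {A}, so it must be in every candidate key.
{A, B}⁺ = {A, B, C, D, E, F} — all of the relation — so {A, B} is a candidate key.
{A, C}⁺ = {A, B, C, D, E, F} — all of the relation — so {A, C} is a candidate key.
Any other superkey properly contains one of these, so there are no further candidate keys.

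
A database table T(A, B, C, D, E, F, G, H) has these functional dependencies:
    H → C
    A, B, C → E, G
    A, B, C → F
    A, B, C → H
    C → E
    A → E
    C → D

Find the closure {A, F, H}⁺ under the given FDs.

{A, C, D, E, F, H}

Start with {A, F, H}.
H → C applies; add {C} → now {A, C, F, H}.
C → E applies; add {E} → now {A, C, E, F, H}.
C → D applies; add {D} → now {A, C, D, E, F, H}.
No further FD applies.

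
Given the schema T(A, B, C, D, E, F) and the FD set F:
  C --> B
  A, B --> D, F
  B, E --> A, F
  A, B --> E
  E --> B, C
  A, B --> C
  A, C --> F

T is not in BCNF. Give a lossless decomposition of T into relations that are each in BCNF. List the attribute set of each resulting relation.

{A, C, D, E, F}; {B, C}

Candidate keys of the original relation: {A, B}, {A, C}, {E}.
{A, B, C, D, E, F}: {C} determines {B, C} here but is not a superkey — split on C --> B, giving {B, C} and {A, C, D, E, F}.
{B, C}: every determinant is a superkey — BCNF.
{A, C, D, E, F}: every determinant is a superkey — BCNF.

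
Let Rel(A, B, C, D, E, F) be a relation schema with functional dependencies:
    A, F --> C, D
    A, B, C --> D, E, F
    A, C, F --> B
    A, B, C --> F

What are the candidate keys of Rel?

No FD produces {A}, so it must be in every candidate key.
Closure of {A, F} is {A, B, C, D, E, F}, the whole schema; {A, F} is a candidate key.
Closure of {A, B, C} is {A, B, C, D, E, F}, the whole schema; {A, B, C} is a candidate key.
No proper subset of any of these is a key, and no other minimal superkey exists.

{A, B, C}, {A, F}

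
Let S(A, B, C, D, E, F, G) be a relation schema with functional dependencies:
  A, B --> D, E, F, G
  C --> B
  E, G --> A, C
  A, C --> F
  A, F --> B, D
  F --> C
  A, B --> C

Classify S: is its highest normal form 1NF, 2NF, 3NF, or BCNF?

3NF

Candidate keys: {A, B}, {A, C}, {A, F}, {E, G}. Prime attributes: {A, B, C, E, F, G}.
C --> B breaks BCNF: {C}⁺ = {B, C}, so {C} is not a superkey.
But every attribute on its right side ({B}) is prime, and the same holds for every other non-superkey FD, so 3NF still holds.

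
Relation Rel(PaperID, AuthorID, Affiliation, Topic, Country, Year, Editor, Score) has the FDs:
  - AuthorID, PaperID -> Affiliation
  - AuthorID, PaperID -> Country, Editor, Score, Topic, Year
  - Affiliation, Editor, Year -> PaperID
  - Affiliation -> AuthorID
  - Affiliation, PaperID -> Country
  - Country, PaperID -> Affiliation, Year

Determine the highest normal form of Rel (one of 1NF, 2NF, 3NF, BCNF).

Candidate keys: {Affiliation, Editor, Year}, {Affiliation, PaperID}, {AuthorID, PaperID}, {Country, PaperID}. Prime attributes: {Affiliation, AuthorID, Country, Editor, PaperID, Year}.
Affiliation -> AuthorID breaks BCNF: {Affiliation}⁺ = {Affiliation, AuthorID}, so {Affiliation} is not a superkey.
Its right-hand attributes {AuthorID} are all prime, as are those of every other non-superkey FD — the relation is in 3NF.

3NF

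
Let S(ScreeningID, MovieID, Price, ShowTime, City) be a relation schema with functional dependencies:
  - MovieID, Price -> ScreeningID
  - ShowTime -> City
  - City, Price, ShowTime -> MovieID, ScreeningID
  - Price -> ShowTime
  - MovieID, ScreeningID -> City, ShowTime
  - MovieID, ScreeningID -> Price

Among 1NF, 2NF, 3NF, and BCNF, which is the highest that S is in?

Candidate keys: {MovieID, ScreeningID}, {Price}. Prime attributes: {MovieID, Price, ScreeningID}.
For ShowTime -> City we have {ShowTime}⁺ = {City, ShowTime}; {ShowTime} is not a superkey, so BCNF fails.
Because {City} is non-prime and the left side of ShowTime -> City is not a superkey, the relation is not in 3NF.
Checking every proper subset of each key, none determines a non-prime attribute — 2NF is satisfied.

2NF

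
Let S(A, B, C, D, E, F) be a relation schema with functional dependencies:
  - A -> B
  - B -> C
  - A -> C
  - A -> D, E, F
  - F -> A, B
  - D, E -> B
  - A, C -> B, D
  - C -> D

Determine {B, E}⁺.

Start with {B, E}.
B -> C applies; add {C} → now {B, C, E}.
C -> D applies; add {D} → now {B, C, D, E}.
No further FD applies.

{B, C, D, E}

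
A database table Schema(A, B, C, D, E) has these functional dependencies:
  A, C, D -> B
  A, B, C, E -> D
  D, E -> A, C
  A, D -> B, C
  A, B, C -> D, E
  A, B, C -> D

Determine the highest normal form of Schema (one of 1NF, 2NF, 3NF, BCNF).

BCNF

Candidate keys: {A, B, C}, {A, D}, {D, E}. Prime attributes: {A, B, C, D, E}.
Every FD has a superkey on the left, so the relation is in BCNF.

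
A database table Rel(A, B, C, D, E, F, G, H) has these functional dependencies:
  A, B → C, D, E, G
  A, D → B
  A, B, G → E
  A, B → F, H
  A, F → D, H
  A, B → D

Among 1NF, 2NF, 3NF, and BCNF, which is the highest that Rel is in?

Candidate keys: {A, B}, {A, D}, {A, F}. Prime attributes: {A, B, D, F}.
Every FD has a superkey on the left, so the relation is in BCNF.

BCNF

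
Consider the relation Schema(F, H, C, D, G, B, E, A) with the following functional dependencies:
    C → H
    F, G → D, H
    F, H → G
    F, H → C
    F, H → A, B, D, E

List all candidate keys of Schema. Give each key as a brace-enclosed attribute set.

{C, F}, {F, G}, {F, H}

No FD produces {F}, so it must be in every candidate key.
{C, F} is a candidate key since {C, F}⁺ = {A, B, C, D, E, F, G, H} covers every attribute.
{F, G} is a candidate key since {F, G}⁺ = {A, B, C, D, E, F, G, H} covers every attribute.
{F, H} is a candidate key since {F, H}⁺ = {A, B, C, D, E, F, G, H} covers every attribute.
These are minimal and exhaustive — every other superkey contains one of them.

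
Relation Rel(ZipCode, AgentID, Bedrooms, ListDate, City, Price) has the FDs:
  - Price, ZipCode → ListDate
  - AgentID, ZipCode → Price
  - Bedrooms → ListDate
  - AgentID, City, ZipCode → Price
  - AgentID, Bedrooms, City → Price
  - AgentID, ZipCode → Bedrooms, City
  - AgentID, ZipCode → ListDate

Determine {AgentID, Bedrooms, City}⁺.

Start with {AgentID, Bedrooms, City}.
Bedrooms → ListDate applies; add {ListDate} → now {AgentID, Bedrooms, City, ListDate}.
AgentID, Bedrooms, City → Price applies; add {Price} → now {AgentID, Bedrooms, City, ListDate, Price}.
No further FD applies.

{AgentID, Bedrooms, City, ListDate, Price}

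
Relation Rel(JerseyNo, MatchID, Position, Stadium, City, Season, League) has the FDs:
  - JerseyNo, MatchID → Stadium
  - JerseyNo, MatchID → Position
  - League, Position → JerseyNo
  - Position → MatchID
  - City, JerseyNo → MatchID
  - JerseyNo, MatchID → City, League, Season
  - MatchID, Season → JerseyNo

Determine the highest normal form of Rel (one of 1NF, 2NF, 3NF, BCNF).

3NF

Candidate keys: {City, JerseyNo}, {JerseyNo, MatchID}, {JerseyNo, Position}, {League, Position}, {MatchID, Season}, {Position, Season}. Prime attributes: {City, JerseyNo, League, MatchID, Position, Season}.
Position → MatchID: {Position}⁺ = {MatchID, Position}, which is not all of the attributes, so the left side is not a superkey — BCNF is violated.
But every attribute on its right side ({MatchID}) is prime, and the same holds for every other non-superkey FD, so 3NF still holds.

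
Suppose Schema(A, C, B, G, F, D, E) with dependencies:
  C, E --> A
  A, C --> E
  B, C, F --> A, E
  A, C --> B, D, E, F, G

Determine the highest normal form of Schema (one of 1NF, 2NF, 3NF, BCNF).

BCNF

Candidate keys: {A, C}, {B, C, F}, {C, E}. Prime attributes: {A, B, C, E, F}.
Every FD has a superkey on the left, so the relation is in BCNF.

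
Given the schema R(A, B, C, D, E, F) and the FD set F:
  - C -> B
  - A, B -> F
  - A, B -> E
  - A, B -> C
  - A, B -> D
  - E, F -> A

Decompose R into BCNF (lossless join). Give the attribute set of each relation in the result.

{A, E, F}; {B, C}; {C, D, E, F}

Candidate keys of the original relation: {A, B}, {A, C}, {B, E, F}, {C, E, F}.
{A, B, C, D, E, F}: {C} determines {B, C} here but is not a superkey — split on C -> B, giving {B, C} and {A, C, D, E, F}.
{B, C} is in BCNF.
{A, C, D, E, F}: {E, F} determines {A, E, F} here but is not a superkey — split on E, F -> A, giving {A, E, F} and {C, D, E, F}.
{A, E, F} is in BCNF.
{C, D, E, F} is in BCNF.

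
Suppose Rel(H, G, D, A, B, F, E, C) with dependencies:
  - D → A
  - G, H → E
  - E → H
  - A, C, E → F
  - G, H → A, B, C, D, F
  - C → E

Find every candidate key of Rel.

{C, G}, {E, G}, {G, H}

{G} never appears on the right of any FD, so every key must include it.
{C, G}⁺ = {A, B, C, D, E, F, G, H}, which is every attribute, so {C, G} is a candidate key.
{E, G}⁺ = {A, B, C, D, E, F, G, H}, which is every attribute, so {E, G} is a candidate key.
{G, H}⁺ = {A, B, C, D, E, F, G, H}, which is every attribute, so {G, H} is a candidate key.
Any other superkey properly contains one of these, so there are no further candidate keys.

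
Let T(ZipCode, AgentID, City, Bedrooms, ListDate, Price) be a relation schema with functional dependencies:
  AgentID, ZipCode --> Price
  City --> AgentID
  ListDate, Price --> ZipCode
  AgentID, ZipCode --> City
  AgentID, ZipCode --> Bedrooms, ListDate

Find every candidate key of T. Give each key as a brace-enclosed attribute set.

{AgentID, ListDate, Price}, {AgentID, ZipCode}, {City, ListDate, Price}, {City, ZipCode}

Closure of {AgentID, ZipCode} is {AgentID, Bedrooms, City, ListDate, Price, ZipCode}, the whole schema; {AgentID, ZipCode} is a candidate key.
Closure of {City, ZipCode} is {AgentID, Bedrooms, City, ListDate, Price, ZipCode}, the whole schema; {City, ZipCode} is a candidate key.
Closure of {AgentID, ListDate, Price} is {AgentID, Bedrooms, City, ListDate, Price, ZipCode}, the whole schema; {AgentID, ListDate, Price} is a candidate key.
Closure of {City, ListDate, Price} is {AgentID, Bedrooms, City, ListDate, Price, ZipCode}, the whole schema; {City, ListDate, Price} is a candidate key.
Any other superkey properly contains one of these, so there are no further candidate keys.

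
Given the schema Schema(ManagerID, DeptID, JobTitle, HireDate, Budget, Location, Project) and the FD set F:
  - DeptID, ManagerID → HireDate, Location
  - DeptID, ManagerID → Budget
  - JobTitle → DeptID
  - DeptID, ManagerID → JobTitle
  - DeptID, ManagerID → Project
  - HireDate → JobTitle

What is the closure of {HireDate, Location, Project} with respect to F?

Start with {HireDate, Location, Project}.
HireDate → JobTitle applies; add {JobTitle} → now {HireDate, JobTitle, Location, Project}.
JobTitle → DeptID applies; add {DeptID} → now {DeptID, HireDate, JobTitle, Location, Project}.
No further FD applies.

{DeptID, HireDate, JobTitle, Location, Project}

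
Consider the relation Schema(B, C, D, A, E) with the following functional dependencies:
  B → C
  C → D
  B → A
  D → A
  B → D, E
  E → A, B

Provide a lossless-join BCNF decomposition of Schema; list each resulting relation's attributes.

{A, D}; {B, C, E}; {C, D}

Candidate keys of the original relation: {B}, {E}.
In {A, B, C, D, E}, {C} is not a superkey ({C}⁺ restricted to this set is {A, C, D}), so split on C → A, D into {A, C, D} and {B, C, E}.
In {A, C, D}, {D} is not a superkey ({D}⁺ restricted to this set is {A, D}), so split on D → A into {A, D} and {C, D}.
{A, D} has no BCNF violation.
{C, D} has no BCNF violation.
{B, C, E} has no BCNF violation.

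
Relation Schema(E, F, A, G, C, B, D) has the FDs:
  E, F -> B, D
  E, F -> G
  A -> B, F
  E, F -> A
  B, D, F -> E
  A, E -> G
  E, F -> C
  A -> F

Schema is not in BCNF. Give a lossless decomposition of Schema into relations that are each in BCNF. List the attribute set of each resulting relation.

Candidate keys of the original relation: {A, D}, {A, E}, {B, D, F}, {E, F}.
{A, B, C, D, E, F, G}: {A} determines {A, B, F} here but is not a superkey — split on A -> B, F, giving {A, B, F} and {A, C, D, E, G}.
{A, B, F}: every determinant is a superkey — BCNF.
{A, C, D, E, G}: every determinant is a superkey — BCNF.

{A, B, F}; {A, C, D, E, G}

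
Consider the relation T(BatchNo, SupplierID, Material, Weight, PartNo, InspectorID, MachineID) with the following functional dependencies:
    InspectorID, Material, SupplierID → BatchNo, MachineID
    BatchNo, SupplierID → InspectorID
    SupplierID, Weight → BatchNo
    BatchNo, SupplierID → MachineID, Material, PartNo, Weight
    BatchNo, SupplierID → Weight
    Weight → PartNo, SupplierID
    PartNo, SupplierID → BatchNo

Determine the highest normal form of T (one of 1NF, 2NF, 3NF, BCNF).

Candidate keys: {BatchNo, SupplierID}, {InspectorID, Material, SupplierID}, {PartNo, SupplierID}, {Weight}. Prime attributes: {BatchNo, InspectorID, Material, PartNo, SupplierID, Weight}.
The left-hand side of every FD is a superkey, so BCNF is satisfied.

BCNF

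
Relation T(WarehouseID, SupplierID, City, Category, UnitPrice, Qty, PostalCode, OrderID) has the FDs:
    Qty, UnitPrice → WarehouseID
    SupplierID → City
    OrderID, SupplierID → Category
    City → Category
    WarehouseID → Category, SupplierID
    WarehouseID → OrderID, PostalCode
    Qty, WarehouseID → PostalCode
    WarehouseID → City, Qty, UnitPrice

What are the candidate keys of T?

{Qty, UnitPrice}, {WarehouseID}

{WarehouseID} is a candidate key since {WarehouseID}⁺ = {Category, City, OrderID, PostalCode, Qty, SupplierID, UnitPrice, WarehouseID} covers every attribute.
{Qty, UnitPrice} is a candidate key since {Qty, UnitPrice}⁺ = {Category, City, OrderID, PostalCode, Qty, SupplierID, UnitPrice, WarehouseID} covers every attribute.
No proper subset of any of these is a key, and no other minimal superkey exists.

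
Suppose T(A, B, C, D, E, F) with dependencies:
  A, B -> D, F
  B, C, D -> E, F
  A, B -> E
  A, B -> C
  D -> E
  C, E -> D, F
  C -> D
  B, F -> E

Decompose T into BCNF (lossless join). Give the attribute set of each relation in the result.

Candidate key of the original relation: {A, B}.
In {A, B, C, D, E, F}, {B, C, D} is not a superkey ({B, C, D}⁺ restricted to this set is {B, C, D, E, F}), so split on B, C, D -> E, F into {B, C, D, E, F} and {A, B, C, D}.
In {B, C, D, E, F}, {D} is not a superkey ({D}⁺ restricted to this set is {D, E}), so split on D -> E into {D, E} and {B, C, D, F}.
{D, E}: every determinant is a superkey — BCNF.
In {B, C, D, F}, {C} is not a superkey ({C}⁺ restricted to this set is {C, D, F}), so split on C -> D, F into {C, D, F} and {B, C}.
{C, D, F}: every determinant is a superkey — BCNF.
{B, C}: every determinant is a superkey — BCNF.
In {A, B, C, D}, {C} is not a superkey ({C}⁺ restricted to this set is {C, D}), so split on C -> D into {C, D} and {A, B, C}.
{C, D}: every determinant is a superkey — BCNF.
{A, B, C}: every determinant is a superkey — BCNF.

{A, B, C}; {C, D, F}; {D, E}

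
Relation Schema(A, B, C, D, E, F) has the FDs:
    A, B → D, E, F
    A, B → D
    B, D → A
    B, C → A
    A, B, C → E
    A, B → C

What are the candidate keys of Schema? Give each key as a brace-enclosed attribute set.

Attributes never on any right-hand side: {B} — every candidate key must contain it.
{A, B} is a candidate key since {A, B}⁺ = {A, B, C, D, E, F} covers every attribute.
{B, C} is a candidate key since {B, C}⁺ = {A, B, C, D, E, F} covers every attribute.
{B, D} is a candidate key since {B, D}⁺ = {A, B, C, D, E, F} covers every attribute.
Any other superkey properly contains one of these, so there are no further candidate keys.

{A, B}, {B, C}, {B, D}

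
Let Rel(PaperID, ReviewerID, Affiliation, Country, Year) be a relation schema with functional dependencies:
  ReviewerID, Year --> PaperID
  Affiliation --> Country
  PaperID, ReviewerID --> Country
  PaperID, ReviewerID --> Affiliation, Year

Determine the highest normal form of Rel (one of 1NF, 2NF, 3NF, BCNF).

Candidate keys: {PaperID, ReviewerID}, {ReviewerID, Year}. Prime attributes: {PaperID, ReviewerID, Year}.
Affiliation --> Country: {Affiliation}⁺ = {Affiliation, Country}, which is not all of the attributes, so the left side is not a superkey — BCNF is violated.
Affiliation --> Country determines the non-prime attribute {Country} from a non-superkey — 3NF is violated.
Checking every proper subset of each key, none determines a non-prime attribute — 2NF is satisfied.

2NF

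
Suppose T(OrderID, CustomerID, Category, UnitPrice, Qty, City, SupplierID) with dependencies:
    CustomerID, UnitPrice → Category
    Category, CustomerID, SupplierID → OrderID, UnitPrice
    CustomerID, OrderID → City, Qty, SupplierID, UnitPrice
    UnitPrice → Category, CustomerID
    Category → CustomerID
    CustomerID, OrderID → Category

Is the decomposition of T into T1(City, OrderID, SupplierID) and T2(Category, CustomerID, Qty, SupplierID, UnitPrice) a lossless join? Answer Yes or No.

T1 ∩ T2 = {SupplierID}; its closure under F is {SupplierID}.
Neither T1 nor T2 is contained in that closure, so the decomposition is lossy.

No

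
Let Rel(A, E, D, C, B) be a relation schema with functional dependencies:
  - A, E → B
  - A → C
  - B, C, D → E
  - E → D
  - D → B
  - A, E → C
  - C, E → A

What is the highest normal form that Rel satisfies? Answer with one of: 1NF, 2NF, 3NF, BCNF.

Candidate keys: {A, D}, {A, E}, {C, D}, {C, E}. Prime attributes: {A, C, D, E}.
A → C breaks BCNF: {A}⁺ = {A, C}, so {A} is not a superkey.
Because {B} is non-prime and the left side of D → B is not a superkey, the relation is not in 3NF.
Since {D} ⊂ {A, D} and {D}⁺ ⊇ {B} with {B} non-prime, there is a partial dependency; 2NF fails.

1NF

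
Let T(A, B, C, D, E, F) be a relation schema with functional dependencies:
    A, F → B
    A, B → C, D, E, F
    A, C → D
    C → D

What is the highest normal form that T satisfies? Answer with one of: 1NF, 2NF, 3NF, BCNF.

Candidate keys: {A, B}, {A, F}. Prime attributes: {A, B, F}.
A, C → D breaks BCNF: {A, C}⁺ = {A, C, D}, so {A, C} is not a superkey.
A, C → D has non-prime {D} on the right and a non-superkey on the left, so 3NF fails.
Checking every proper subset of each key, none determines a non-prime attribute — 2NF is satisfied.

2NF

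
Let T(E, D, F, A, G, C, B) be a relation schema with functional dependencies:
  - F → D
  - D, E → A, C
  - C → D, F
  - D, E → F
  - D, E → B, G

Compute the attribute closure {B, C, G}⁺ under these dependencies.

{B, C, D, F, G}

Start with {B, C, G}.
C → D, F applies; add {D, F} → now {B, C, D, F, G}.
No further FD applies.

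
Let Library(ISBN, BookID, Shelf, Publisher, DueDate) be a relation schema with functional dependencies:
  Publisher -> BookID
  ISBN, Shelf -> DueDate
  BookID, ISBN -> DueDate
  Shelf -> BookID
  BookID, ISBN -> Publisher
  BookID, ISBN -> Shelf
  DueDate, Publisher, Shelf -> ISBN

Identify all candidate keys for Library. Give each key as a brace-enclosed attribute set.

{BookID, ISBN}, {DueDate, Publisher, Shelf}, {ISBN, Publisher}, {ISBN, Shelf}

{BookID, ISBN}⁺ = {BookID, DueDate, ISBN, Publisher, Shelf}, which is every attribute, so {BookID, ISBN} is a candidate key.
{ISBN, Publisher}⁺ = {BookID, DueDate, ISBN, Publisher, Shelf}, which is every attribute, so {ISBN, Publisher} is a candidate key.
{ISBN, Shelf}⁺ = {BookID, DueDate, ISBN, Publisher, Shelf}, which is every attribute, so {ISBN, Shelf} is a candidate key.
{DueDate, Publisher, Shelf}⁺ = {BookID, DueDate, ISBN, Publisher, Shelf}, which is every attribute, so {DueDate, Publisher, Shelf} is a candidate key.
These are minimal and exhaustive — every other superkey contains one of them.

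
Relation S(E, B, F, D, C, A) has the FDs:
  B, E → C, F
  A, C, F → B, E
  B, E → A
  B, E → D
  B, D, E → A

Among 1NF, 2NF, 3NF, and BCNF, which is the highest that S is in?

Candidate keys: {A, C, F}, {B, E}. Prime attributes: {A, B, C, E, F}.
Each dependency's left side is a superkey — BCNF holds.

BCNF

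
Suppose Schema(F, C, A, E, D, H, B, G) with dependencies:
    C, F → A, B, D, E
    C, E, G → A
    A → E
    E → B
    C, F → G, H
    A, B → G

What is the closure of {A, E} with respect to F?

Start with {A, E}.
E → B applies; add {B} → now {A, B, E}.
A, B → G applies; add {G} → now {A, B, E, G}.
No further FD applies.

{A, B, E, G}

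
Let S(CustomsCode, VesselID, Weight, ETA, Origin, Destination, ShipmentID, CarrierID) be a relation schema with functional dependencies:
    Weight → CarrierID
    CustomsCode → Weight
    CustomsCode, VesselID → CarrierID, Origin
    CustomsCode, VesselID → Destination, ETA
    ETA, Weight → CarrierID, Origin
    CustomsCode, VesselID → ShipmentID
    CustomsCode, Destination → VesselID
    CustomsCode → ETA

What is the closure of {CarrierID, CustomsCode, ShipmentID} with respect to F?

Start with {CarrierID, CustomsCode, ShipmentID}.
CustomsCode → Weight applies; add {Weight} → now {CarrierID, CustomsCode, ShipmentID, Weight}.
CustomsCode → ETA applies; add {ETA} → now {CarrierID, CustomsCode, ETA, ShipmentID, Weight}.
ETA, Weight → CarrierID, Origin applies; add {Origin} → now {CarrierID, CustomsCode, ETA, Origin, ShipmentID, Weight}.
No further FD applies.

{CarrierID, CustomsCode, ETA, Origin, ShipmentID, Weight}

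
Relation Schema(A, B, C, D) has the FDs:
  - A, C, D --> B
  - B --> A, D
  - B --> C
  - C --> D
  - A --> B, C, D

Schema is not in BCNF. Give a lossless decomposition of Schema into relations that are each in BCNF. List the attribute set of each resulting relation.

{A, B, C}; {C, D}

Candidate keys of the original relation: {A}, {B}.
In {A, B, C, D}, {C} is not a superkey ({C}⁺ restricted to this set is {C, D}), so split on C --> D into {C, D} and {A, B, C}.
{C, D} has no BCNF violation.
{A, B, C} has no BCNF violation.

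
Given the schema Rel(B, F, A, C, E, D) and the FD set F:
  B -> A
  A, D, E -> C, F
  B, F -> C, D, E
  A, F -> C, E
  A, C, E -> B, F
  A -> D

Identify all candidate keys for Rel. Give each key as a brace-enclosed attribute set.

Closure of {A, E} is {A, B, C, D, E, F}, the whole schema; {A, E} is a candidate key.
Closure of {A, F} is {A, B, C, D, E, F}, the whole schema; {A, F} is a candidate key.
Closure of {B, E} is {A, B, C, D, E, F}, the whole schema; {B, E} is a candidate key.
Closure of {B, F} is {A, B, C, D, E, F}, the whole schema; {B, F} is a candidate key.
These are minimal and exhaustive — every other superkey contains one of them.

{A, E}, {A, F}, {B, E}, {B, F}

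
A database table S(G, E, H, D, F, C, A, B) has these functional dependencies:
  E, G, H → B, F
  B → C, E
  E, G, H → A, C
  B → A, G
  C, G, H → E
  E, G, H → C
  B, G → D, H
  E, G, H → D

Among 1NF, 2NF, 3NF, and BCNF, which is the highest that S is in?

Candidate keys: {B}, {C, G, H}, {E, G, H}. Prime attributes: {B, C, E, G, H}.
The left-hand side of every FD is a superkey, so BCNF is satisfied.

BCNF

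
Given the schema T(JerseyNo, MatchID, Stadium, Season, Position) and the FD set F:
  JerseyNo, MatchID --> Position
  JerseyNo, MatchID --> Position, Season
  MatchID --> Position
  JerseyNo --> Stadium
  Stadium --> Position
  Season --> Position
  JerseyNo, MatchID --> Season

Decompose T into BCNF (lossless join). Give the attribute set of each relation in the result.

Candidate key of the original relation: {JerseyNo, MatchID}.
{JerseyNo, MatchID, Position, Season, Stadium}: {MatchID} determines {MatchID, Position} here but is not a superkey — split on MatchID --> Position, giving {MatchID, Position} and {JerseyNo, MatchID, Season, Stadium}.
{MatchID, Position} is in BCNF.
{JerseyNo, MatchID, Season, Stadium}: {JerseyNo} determines {JerseyNo, Stadium} here but is not a superkey — split on JerseyNo --> Stadium, giving {JerseyNo, Stadium} and {JerseyNo, MatchID, Season}.
{JerseyNo, Stadium} is in BCNF.
{JerseyNo, MatchID, Season} is in BCNF.

{JerseyNo, MatchID, Season}; {JerseyNo, Stadium}; {MatchID, Position}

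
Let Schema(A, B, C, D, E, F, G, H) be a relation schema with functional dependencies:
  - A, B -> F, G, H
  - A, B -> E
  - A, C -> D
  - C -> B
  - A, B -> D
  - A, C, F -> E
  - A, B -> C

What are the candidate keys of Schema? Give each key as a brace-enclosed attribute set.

{A, B}, {A, C}

No FD produces {A}, so it must be in every candidate key.
{A, B} is a candidate key since {A, B}⁺ = {A, B, C, D, E, F, G, H} covers every attribute.
{A, C} is a candidate key since {A, C}⁺ = {A, B, C, D, E, F, G, H} covers every attribute.
These are minimal and exhaustive — every other superkey contains one of them.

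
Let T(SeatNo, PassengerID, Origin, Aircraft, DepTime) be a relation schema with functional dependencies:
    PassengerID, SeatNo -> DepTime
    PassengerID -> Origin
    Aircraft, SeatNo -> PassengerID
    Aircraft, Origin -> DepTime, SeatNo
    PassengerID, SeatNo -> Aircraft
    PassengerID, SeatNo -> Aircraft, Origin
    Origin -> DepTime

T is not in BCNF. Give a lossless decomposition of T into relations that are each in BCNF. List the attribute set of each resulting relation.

{Aircraft, PassengerID, SeatNo}; {DepTime, Origin}; {Origin, PassengerID}

Candidate keys of the original relation: {Aircraft, Origin}, {Aircraft, PassengerID}, {Aircraft, SeatNo}, {PassengerID, SeatNo}.
In {Aircraft, DepTime, Origin, PassengerID, SeatNo}, {PassengerID} is not a superkey ({PassengerID}⁺ restricted to this set is {DepTime, Origin, PassengerID}), so split on PassengerID -> DepTime, Origin into {DepTime, Origin, PassengerID} and {Aircraft, PassengerID, SeatNo}.
In {DepTime, Origin, PassengerID}, {Origin} is not a superkey ({Origin}⁺ restricted to this set is {DepTime, Origin}), so split on Origin -> DepTime into {DepTime, Origin} and {Origin, PassengerID}.
{DepTime, Origin} is in BCNF.
{Origin, PassengerID} is in BCNF.
{Aircraft, PassengerID, SeatNo} is in BCNF.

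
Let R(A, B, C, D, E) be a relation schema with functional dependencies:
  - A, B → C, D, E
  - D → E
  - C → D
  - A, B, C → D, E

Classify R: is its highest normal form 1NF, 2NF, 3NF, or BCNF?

Candidate key: {A, B}. Prime attributes: {A, B}.
For D → E we have {D}⁺ = {D, E}; {D} is not a superkey, so BCNF fails.
D → E determines the non-prime attribute {E} from a non-superkey — 3NF is violated.
No non-prime attribute depends on a proper subset of any candidate key, so 2NF holds.

2NF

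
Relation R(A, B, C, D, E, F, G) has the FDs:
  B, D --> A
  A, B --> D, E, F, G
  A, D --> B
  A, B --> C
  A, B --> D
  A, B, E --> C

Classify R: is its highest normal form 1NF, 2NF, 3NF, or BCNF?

BCNF

Candidate keys: {A, B}, {A, D}, {B, D}. Prime attributes: {A, B, D}.
Every FD has a superkey on the left, so the relation is in BCNF.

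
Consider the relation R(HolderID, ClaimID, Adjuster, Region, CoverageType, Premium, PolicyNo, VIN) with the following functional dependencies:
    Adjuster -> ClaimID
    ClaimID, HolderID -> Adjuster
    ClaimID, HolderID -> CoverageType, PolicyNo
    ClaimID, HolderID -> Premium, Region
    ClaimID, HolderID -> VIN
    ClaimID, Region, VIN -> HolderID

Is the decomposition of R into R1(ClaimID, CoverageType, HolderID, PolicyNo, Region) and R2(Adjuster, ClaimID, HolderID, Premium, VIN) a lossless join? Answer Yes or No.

R1 ∩ R2 = {ClaimID, HolderID}; its closure under F is {Adjuster, ClaimID, CoverageType, HolderID, PolicyNo, Premium, Region, VIN}.
R1 is contained in that closure, so R1 ∩ R2 -> R1 holds and the join is lossless.

Yes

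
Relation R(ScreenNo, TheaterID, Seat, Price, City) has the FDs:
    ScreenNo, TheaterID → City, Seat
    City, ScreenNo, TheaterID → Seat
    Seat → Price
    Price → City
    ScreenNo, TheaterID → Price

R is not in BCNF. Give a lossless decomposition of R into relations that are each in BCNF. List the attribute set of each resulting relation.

{City, Price}; {Price, Seat}; {ScreenNo, Seat, TheaterID}

Candidate key of the original relation: {ScreenNo, TheaterID}.
Within {City, Price, ScreenNo, Seat, TheaterID}: {Seat}⁺ ∩ {City, Price, ScreenNo, Seat, TheaterID} = {City, Price, Seat}, not the whole set, so Seat → City, Price violates BCNF; decompose into {City, Price, Seat} and {ScreenNo, Seat, TheaterID}.
Within {City, Price, Seat}: {Price}⁺ ∩ {City, Price, Seat} = {City, Price}, not the whole set, so Price → City violates BCNF; decompose into {City, Price} and {Price, Seat}.
{City, Price} has no BCNF violation.
{Price, Seat} has no BCNF violation.
{ScreenNo, Seat, TheaterID} has no BCNF violation.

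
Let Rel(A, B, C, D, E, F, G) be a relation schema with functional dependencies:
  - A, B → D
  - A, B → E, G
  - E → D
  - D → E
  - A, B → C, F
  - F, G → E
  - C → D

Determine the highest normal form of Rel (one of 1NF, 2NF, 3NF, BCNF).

Candidate key: {A, B}. Prime attributes: {A, B}.
E → D: {E}⁺ = {D, E}, which is not all of the attributes, so the left side is not a superkey — BCNF is violated.
Because {D} is non-prime and the left side of E → D is not a superkey, the relation is not in 3NF.
No proper subset of a key has a non-prime attribute in its closure, so there is no partial dependency; 2NF holds.

2NF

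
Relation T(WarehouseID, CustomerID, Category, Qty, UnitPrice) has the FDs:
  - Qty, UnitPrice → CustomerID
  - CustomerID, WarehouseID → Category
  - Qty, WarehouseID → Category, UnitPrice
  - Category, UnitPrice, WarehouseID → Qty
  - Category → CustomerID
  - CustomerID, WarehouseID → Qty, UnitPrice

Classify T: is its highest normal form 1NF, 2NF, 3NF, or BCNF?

Candidate keys: {Category, WarehouseID}, {CustomerID, WarehouseID}, {Qty, WarehouseID}. Prime attributes: {Category, CustomerID, Qty, WarehouseID}.
For Qty, UnitPrice → CustomerID we have {Qty, UnitPrice}⁺ = {CustomerID, Qty, UnitPrice}; {Qty, UnitPrice} is not a superkey, so BCNF fails.
Its right-hand attributes {CustomerID} are all prime, as are those of every other non-superkey FD — the relation is in 3NF.

3NF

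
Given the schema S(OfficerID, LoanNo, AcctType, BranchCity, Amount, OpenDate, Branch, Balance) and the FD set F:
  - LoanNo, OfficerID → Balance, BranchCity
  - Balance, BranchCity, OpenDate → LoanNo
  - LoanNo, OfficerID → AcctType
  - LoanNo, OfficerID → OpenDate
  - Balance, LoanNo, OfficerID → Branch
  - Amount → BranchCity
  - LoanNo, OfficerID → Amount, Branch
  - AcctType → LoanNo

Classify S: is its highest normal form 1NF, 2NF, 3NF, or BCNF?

3NF

Candidate keys: {AcctType, OfficerID}, {Amount, Balance, OfficerID, OpenDate}, {Balance, BranchCity, OfficerID, OpenDate}, {LoanNo, OfficerID}. Prime attributes: {AcctType, Amount, Balance, BranchCity, LoanNo, OfficerID, OpenDate}.
Balance, BranchCity, OpenDate → LoanNo: {Balance, BranchCity, OpenDate}⁺ = {Balance, BranchCity, LoanNo, OpenDate}, which is not all of the attributes, so the left side is not a superkey — BCNF is violated.
But every attribute on its right side ({LoanNo}) is prime, and the same holds for every other non-superkey FD, so 3NF still holds.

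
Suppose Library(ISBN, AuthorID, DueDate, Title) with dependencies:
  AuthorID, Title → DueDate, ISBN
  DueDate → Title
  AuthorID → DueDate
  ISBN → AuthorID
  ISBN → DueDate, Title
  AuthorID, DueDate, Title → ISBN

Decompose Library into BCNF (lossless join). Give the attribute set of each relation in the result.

{AuthorID, DueDate, ISBN}; {DueDate, Title}

Candidate keys of the original relation: {AuthorID}, {ISBN}.
Within {AuthorID, DueDate, ISBN, Title}: {DueDate}⁺ ∩ {AuthorID, DueDate, ISBN, Title} = {DueDate, Title}, not the whole set, so DueDate → Title violates BCNF; decompose into {DueDate, Title} and {AuthorID, DueDate, ISBN}.
{DueDate, Title} is in BCNF.
{AuthorID, DueDate, ISBN} is in BCNF.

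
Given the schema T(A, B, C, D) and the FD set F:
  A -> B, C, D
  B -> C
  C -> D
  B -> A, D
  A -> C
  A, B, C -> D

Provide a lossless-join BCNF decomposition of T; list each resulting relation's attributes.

Candidate keys of the original relation: {A}, {B}.
In {A, B, C, D}, {C} is not a superkey ({C}⁺ restricted to this set is {C, D}), so split on C -> D into {C, D} and {A, B, C}.
{C, D} is in BCNF.
{A, B, C} is in BCNF.

{A, B, C}; {C, D}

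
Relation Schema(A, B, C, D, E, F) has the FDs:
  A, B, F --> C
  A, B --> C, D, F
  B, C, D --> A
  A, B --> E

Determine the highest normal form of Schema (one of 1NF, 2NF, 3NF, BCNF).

BCNF

Candidate keys: {A, B}, {B, C, D}. Prime attributes: {A, B, C, D}.
The left-hand side of every FD is a superkey, so BCNF is satisfied.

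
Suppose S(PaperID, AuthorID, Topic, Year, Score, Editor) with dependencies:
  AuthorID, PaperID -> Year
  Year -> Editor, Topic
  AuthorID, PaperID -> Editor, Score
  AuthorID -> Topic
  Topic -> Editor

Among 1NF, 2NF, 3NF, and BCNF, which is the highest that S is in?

Candidate key: {AuthorID, PaperID}. Prime attributes: {AuthorID, PaperID}.
Year -> Editor, Topic: {Year}⁺ = {Editor, Topic, Year}, which is not all of the attributes, so the left side is not a superkey — BCNF is violated.
Because {Editor, Topic} are non-prime and the left side of Year -> Editor, Topic is not a superkey, the relation is not in 3NF.
{AuthorID} is a proper subset of the key {AuthorID, PaperID}, and {AuthorID}⁺ contains the non-prime attributes {Editor, Topic} — a partial dependency, so 2NF is violated.

1NF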